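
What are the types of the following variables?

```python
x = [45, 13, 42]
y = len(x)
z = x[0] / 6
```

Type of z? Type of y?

int / int returns float; len() returns int

float, int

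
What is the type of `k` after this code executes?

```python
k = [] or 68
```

'or' returns first truthy value (68, which is int)

int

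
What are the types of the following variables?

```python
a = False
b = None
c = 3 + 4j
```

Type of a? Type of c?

a is bool; c is complex

bool, complex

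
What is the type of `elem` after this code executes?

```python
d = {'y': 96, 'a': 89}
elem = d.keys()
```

.keys() returns a dict_keys view object

dict_keys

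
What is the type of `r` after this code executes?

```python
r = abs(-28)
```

abs() of int returns int

int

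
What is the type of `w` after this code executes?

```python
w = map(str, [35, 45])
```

map() returns a map iterator object

map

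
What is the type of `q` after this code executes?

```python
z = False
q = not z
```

'not' always returns bool

bool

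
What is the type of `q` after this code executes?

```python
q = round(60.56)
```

round() with no ndigits arg returns int

int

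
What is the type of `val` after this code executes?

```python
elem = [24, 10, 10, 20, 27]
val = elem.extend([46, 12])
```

list.extend() returns None

NoneType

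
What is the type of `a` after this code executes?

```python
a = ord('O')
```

ord() returns int (Unicode code point)

int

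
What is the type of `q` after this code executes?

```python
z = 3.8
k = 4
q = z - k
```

float - int returns float (3.8 - 4 = -0.2)

float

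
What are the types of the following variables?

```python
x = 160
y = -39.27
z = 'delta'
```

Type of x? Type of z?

x is int; z is str

int, str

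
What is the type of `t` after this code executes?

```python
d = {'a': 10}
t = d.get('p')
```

dict.get() returns None when key 'p' is not found and no default given

NoneType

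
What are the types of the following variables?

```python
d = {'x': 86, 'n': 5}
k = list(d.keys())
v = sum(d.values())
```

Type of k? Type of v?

list(...) returns list; sum of int values returns int

list, int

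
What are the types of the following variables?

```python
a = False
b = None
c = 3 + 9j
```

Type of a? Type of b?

a is bool; b is NoneType

bool, NoneType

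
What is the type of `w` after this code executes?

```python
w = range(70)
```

range() returns a range object

range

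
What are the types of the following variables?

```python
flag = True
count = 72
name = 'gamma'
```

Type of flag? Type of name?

flag is bool; name is str

bool, str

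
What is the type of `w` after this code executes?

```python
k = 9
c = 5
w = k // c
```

int // int returns int (9 // 5 = 1)

int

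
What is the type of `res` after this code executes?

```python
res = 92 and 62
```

'and' returns the last value when all truthy (62, which is int)

int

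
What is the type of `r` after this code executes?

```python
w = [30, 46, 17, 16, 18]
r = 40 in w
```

'in' operator returns bool

bool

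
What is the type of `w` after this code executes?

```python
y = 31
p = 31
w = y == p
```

Equality comparison returns bool

bool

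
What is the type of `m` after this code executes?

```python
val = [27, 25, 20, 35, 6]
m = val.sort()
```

list.sort() returns None (sorts in place)

NoneType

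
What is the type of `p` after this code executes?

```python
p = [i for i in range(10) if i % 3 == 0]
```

A list comprehension [...] produces a list

list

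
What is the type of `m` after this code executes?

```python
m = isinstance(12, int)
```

isinstance() returns bool

bool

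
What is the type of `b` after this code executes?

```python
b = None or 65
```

'or' with None returns the other value (65, int)

int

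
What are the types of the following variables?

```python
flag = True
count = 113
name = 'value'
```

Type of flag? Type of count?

flag is bool; count is int

bool, int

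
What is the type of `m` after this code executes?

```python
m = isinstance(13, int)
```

isinstance() returns bool

bool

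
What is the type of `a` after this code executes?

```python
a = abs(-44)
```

abs() of int returns int

int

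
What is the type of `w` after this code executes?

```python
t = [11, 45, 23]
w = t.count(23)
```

list.count() returns int

int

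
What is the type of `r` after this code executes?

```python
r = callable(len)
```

callable() returns bool

bool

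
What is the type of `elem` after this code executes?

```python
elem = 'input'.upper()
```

str.upper() returns str

str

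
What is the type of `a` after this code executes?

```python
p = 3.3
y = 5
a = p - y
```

float - int returns float (3.3 - 5 = -1.7)

float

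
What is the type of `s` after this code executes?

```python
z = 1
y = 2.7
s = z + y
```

int + float returns float (1 + 2.7 = 3.7)

float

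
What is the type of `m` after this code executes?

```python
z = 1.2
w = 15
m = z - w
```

float - int returns float (1.2 - 15 = -13.8)

float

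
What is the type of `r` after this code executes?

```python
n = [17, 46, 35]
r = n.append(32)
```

list.append() returns None (mutates in place)

NoneType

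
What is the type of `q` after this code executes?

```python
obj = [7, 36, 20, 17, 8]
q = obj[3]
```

Indexing a list of ints returns int (obj[3] = 17)

int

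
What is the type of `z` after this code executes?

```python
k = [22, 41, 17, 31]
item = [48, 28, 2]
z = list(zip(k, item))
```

list(zip(...)) returns a list of tuples

list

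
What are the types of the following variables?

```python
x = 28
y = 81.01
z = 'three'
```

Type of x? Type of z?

x is int; z is str

int, str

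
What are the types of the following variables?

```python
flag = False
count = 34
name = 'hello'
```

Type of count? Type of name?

count is int; name is str

int, str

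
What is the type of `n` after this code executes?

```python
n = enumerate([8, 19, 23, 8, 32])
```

enumerate() returns an enumerate iterator object

enumerate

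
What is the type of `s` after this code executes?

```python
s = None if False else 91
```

Ternary: condition is False, else branch (91) taken → int

int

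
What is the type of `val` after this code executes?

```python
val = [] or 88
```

'or' returns first truthy value (88, which is int)

int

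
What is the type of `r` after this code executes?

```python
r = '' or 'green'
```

'or' returns first truthy value ('green', which is str)

str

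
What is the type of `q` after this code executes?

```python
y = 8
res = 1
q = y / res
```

int / int always returns float in Python 3 (8 / 1 = 8)

float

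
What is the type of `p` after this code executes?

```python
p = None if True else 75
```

Ternary: condition is True, if branch (None) taken → NoneType

NoneType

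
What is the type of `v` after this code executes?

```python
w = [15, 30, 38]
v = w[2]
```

Indexing a list of ints returns int (w[2] = 38)

int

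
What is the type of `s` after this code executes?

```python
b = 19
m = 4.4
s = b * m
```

int * float returns float (19 * 4.4 = 83.6)

float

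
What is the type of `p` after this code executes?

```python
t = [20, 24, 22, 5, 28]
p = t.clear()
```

list.clear() returns None

NoneType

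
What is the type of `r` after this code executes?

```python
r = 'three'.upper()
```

str.upper() returns str

str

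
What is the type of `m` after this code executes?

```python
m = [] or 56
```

'or' returns first truthy value (56, which is int)

int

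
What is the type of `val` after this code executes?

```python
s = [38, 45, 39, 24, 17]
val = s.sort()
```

list.sort() returns None (sorts in place)

NoneType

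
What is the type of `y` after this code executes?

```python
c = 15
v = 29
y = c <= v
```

Comparison operators return bool

bool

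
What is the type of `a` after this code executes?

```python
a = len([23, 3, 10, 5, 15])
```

len() always returns int

int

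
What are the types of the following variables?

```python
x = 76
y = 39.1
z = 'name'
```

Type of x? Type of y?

x is int; y is float

int, float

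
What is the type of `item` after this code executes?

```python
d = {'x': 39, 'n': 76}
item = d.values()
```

.values() returns a dict_values view object

dict_values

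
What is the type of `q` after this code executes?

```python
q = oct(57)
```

oct() returns str representation

str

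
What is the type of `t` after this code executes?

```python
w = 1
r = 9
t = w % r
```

int % int returns int (1 % 9 = 1)

int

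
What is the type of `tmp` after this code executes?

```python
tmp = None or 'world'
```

'or' with None returns the other value ('world', str)

str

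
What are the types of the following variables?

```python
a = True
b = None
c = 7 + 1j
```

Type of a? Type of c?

a is bool; c is complex

bool, complex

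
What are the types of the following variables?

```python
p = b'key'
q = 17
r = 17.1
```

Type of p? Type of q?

p is bytes; q is int

bytes, int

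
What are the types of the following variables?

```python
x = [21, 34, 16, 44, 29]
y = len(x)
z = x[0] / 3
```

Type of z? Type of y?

int / int returns float; len() returns int

float, int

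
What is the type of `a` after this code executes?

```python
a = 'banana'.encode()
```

str.encode() returns bytes

bytes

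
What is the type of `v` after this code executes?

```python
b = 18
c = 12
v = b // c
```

int // int returns int (18 // 12 = 1)

int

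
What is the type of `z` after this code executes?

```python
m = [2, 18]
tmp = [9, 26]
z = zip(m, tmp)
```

zip() returns a zip iterator object

zip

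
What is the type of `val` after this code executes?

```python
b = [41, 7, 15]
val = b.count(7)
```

list.count() returns int

int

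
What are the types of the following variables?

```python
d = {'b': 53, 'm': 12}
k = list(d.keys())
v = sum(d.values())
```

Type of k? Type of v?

list(...) returns list; sum of int values returns int

list, int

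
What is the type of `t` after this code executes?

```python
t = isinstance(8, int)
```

isinstance() returns bool

bool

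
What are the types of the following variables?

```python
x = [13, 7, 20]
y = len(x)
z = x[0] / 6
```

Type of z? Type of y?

int / int returns float; len() returns int

float, int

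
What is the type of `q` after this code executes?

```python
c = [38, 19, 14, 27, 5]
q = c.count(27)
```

list.count() returns int

int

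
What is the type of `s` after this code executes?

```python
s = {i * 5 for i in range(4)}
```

A set comprehension {expr for x in iterable} produces a set

set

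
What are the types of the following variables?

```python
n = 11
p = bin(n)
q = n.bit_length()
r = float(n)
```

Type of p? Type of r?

bin() returns str; float() returns float

str, float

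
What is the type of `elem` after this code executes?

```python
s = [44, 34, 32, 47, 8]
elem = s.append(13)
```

list.append() returns None (mutates in place)

NoneType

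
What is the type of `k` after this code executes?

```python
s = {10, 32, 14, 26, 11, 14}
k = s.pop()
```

Popping from a set of ints returns int

int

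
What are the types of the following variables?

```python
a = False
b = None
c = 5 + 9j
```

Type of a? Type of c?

a is bool; c is complex

bool, complex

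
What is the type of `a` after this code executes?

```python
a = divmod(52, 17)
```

divmod() returns a tuple (quotient, remainder)

tuple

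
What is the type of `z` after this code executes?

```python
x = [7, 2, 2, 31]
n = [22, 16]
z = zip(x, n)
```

zip() returns a zip iterator object

zip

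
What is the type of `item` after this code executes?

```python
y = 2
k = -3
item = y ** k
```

int ** negative int returns float

float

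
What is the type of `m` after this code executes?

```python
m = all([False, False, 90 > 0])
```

all() returns bool

bool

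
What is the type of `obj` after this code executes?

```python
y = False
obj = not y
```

'not' always returns bool

bool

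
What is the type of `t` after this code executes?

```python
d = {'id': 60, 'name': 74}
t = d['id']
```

Accessing dict[str, int] with key 'id' returns int value 60

int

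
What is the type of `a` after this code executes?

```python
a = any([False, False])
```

any() returns bool

bool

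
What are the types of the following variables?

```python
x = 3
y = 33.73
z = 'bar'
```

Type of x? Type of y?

x is int; y is float

int, float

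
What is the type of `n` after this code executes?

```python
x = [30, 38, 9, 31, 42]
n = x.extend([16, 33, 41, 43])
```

list.extend() returns None

NoneType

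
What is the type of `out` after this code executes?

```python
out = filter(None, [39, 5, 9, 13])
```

filter() returns a filter iterator object

filter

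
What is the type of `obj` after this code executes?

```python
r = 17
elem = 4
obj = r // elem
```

int // int returns int (17 // 4 = 4)

int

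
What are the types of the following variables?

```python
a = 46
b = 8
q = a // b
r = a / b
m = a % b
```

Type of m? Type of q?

int % int returns int; int // int returns int

int, int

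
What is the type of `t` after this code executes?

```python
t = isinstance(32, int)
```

isinstance() returns bool

bool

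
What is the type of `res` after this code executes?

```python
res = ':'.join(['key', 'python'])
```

str.join() returns str

str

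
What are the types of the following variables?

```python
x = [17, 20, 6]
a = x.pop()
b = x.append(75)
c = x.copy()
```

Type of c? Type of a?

list.copy() returns list; list.pop() returns the element (int)

list, int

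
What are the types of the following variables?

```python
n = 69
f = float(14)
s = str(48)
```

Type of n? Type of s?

n is int; s is str

int, str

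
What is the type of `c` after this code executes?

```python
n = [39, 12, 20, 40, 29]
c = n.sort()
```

list.sort() returns None (sorts in place)

NoneType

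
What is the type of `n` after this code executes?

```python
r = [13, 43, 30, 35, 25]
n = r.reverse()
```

list.reverse() returns None

NoneType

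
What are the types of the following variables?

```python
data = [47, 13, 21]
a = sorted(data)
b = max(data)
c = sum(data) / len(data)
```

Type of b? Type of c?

max of ints returns int; int / int returns float

int, float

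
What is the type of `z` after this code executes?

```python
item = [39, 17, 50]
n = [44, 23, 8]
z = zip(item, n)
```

zip() returns a zip iterator object

zip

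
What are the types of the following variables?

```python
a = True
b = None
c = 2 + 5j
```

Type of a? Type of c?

a is bool; c is complex

bool, complex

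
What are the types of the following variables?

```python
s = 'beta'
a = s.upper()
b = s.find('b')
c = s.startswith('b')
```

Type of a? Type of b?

str.upper() returns str; str.find() returns int

str, int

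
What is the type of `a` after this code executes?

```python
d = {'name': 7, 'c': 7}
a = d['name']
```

Accessing dict[str, int] with key 'name' returns int value 7

int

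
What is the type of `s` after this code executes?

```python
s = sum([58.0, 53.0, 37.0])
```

sum() of floats returns float

float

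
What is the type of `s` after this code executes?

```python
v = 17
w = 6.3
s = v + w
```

int + float returns float (17 + 6.3 = 23.3)

float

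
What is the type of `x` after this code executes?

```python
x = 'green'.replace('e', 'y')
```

str.replace() returns str

str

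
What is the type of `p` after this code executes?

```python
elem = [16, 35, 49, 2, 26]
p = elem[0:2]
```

Slicing a list always returns a list

list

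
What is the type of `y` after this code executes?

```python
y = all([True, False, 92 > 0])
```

all() returns bool

bool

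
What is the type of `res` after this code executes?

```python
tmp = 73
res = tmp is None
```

'is' comparison returns bool

bool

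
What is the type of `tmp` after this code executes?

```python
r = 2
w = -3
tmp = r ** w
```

int ** negative int returns float

float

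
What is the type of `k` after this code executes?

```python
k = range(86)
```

range() returns a range object

range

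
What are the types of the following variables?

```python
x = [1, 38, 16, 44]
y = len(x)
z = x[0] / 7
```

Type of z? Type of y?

int / int returns float; len() returns int

float, int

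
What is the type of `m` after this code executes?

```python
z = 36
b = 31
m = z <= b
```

Comparison operators return bool

bool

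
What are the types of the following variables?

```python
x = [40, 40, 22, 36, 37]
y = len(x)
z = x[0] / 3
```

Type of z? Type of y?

int / int returns float; len() returns int

float, int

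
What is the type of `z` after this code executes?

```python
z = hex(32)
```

hex() returns str representation

str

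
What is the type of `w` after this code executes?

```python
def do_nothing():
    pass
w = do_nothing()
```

A function with no return statement returns None

NoneType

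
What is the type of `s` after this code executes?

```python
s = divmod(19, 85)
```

divmod() returns a tuple (quotient, remainder)

tuple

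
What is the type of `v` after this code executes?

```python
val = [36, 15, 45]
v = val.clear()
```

list.clear() returns None

NoneType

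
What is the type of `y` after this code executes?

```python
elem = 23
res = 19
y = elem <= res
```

Comparison operators return bool

bool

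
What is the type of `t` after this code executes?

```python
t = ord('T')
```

ord() returns int (Unicode code point)

int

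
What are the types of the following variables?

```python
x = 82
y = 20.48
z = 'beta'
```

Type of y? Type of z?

y is float; z is str

float, str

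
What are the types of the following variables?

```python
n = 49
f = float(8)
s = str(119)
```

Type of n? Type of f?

n is int; f is float

int, float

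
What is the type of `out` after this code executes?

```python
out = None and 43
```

'and' returns first falsy value (None)

NoneType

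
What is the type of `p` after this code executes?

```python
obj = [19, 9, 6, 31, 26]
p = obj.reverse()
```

list.reverse() returns None

NoneType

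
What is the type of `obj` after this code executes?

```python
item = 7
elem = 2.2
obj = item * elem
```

int * float returns float (7 * 2.2 = 15.4)

float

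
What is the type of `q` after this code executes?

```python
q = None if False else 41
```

Ternary: condition is False, else branch (41) taken → int

int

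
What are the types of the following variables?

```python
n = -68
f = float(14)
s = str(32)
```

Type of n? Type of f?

n is int; f is float

int, float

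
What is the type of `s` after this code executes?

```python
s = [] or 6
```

'or' returns first truthy value (6, which is int)

int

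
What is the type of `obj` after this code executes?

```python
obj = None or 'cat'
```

'or' with None returns the other value ('cat', str)

str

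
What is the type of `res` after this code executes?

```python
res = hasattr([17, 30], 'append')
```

hasattr() returns bool

bool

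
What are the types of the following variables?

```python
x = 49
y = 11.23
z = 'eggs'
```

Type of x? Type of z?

x is int; z is str

int, str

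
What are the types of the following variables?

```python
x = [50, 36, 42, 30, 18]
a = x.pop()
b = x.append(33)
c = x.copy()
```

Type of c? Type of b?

list.copy() returns list; list.append() returns None

list, NoneType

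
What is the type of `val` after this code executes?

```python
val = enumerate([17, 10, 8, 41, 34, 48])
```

enumerate() returns an enumerate iterator object

enumerate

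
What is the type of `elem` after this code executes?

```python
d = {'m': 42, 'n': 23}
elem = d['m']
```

Accessing dict[str, int] with key 'm' returns int value 42

int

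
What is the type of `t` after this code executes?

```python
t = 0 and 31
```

'and' returns the first falsy value (0, which is int)

int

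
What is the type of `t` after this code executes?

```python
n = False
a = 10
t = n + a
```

bool + int returns int (False is 0, so 0 + 10 = 10)

int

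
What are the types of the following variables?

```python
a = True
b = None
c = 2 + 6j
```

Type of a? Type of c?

a is bool; c is complex

bool, complex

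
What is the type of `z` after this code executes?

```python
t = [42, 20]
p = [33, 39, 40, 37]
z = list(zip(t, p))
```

list(zip(...)) returns a list of tuples

list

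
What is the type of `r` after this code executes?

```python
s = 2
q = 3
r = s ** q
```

int ** positive int returns int (2 ** 3 = 8)

int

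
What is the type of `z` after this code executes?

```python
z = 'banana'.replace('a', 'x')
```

str.replace() returns str

str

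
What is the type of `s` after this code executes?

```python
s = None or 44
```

'or' with None returns the other value (44, int)

int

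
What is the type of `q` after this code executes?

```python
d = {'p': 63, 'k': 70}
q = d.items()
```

dict.items() returns a dict_items view

dict_items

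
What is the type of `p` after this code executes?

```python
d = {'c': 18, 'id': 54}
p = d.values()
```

.values() returns a dict_values view object

dict_values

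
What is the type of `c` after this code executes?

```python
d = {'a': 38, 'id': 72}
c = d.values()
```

.values() returns a dict_values view object

dict_values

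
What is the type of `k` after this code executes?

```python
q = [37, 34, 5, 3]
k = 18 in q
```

'in' operator returns bool

bool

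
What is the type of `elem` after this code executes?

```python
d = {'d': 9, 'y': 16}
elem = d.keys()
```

.keys() returns a dict_keys view object

dict_keys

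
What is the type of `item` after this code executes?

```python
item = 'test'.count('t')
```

str.count() returns int

int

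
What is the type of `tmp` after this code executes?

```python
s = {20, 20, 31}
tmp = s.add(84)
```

set.add() returns None (mutates in place)

NoneType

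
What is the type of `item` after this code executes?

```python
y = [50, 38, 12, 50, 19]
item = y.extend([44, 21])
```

list.extend() returns None

NoneType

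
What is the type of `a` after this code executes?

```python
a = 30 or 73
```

'or' returns the first truthy value (30, which is int)

int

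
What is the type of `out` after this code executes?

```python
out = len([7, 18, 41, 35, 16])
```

len() always returns int

int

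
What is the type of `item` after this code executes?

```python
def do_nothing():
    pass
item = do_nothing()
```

A function with no return statement returns None

NoneType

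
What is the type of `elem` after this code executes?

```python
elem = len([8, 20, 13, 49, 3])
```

len() always returns int

int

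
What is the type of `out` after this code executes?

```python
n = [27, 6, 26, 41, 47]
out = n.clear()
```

list.clear() returns None

NoneType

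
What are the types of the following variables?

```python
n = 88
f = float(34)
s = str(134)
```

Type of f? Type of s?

f is float; s is str

float, str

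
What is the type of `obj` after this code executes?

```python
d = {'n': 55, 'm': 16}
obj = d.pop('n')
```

dict.pop() returns the value (int)

int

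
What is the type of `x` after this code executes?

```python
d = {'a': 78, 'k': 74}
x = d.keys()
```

.keys() returns a dict_keys view object

dict_keys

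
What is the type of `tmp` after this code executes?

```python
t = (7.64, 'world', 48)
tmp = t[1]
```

Index 1 of tuple is 'world' which is str

str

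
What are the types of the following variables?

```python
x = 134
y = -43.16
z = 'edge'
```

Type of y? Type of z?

y is float; z is str

float, str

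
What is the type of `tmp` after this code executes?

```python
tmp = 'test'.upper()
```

str.upper() returns str

str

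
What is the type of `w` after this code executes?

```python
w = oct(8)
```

oct() returns str representation

str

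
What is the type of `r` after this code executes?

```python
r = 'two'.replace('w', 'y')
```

str.replace() returns str

str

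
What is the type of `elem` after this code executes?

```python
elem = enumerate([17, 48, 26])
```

enumerate() returns an enumerate iterator object

enumerate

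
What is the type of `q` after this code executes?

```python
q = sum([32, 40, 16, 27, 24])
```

sum() of ints returns int

int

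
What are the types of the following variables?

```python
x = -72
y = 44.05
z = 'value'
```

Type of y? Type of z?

y is float; z is str

float, str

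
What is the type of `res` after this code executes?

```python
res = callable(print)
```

callable() returns bool

bool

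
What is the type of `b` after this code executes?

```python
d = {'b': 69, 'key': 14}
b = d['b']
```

Accessing dict[str, int] with key 'b' returns int value 69

int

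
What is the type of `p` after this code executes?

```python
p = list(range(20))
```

list(range(...)) returns list

list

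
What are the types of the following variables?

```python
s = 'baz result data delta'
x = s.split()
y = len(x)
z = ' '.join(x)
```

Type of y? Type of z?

len() returns int; str.join() returns str

int, str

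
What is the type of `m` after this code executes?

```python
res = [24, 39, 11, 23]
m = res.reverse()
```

list.reverse() returns None

NoneType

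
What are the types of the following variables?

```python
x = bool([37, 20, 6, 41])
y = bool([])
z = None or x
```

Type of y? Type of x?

bool() returns bool; bool() returns bool

bool, bool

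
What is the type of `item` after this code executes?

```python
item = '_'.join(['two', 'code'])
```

str.join() returns str

str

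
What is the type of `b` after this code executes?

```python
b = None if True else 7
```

Ternary: condition is True, if branch (None) taken → NoneType

NoneType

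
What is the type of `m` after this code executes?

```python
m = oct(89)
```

oct() returns str representation

str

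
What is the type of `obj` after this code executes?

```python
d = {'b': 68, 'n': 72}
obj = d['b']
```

Accessing dict[str, int] with key 'b' returns int value 68

int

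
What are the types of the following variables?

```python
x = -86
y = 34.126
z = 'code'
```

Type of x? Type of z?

x is int; z is str

int, str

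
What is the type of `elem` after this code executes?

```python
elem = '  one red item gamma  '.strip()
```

str.strip() returns str

str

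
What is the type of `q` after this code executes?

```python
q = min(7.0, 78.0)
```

min() of floats returns float

float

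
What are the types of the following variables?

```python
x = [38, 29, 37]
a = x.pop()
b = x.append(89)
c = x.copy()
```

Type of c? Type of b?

list.copy() returns list; list.append() returns None

list, NoneType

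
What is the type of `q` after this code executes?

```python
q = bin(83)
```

bin() returns str representation

str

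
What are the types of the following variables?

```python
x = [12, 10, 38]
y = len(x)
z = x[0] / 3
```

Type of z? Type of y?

int / int returns float; len() returns int

float, int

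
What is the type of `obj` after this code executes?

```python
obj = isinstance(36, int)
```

isinstance() returns bool

bool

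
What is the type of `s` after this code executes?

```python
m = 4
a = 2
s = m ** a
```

int ** positive int returns int (4 ** 2 = 16)

int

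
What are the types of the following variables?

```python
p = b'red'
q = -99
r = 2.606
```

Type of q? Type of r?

q is int; r is float

int, float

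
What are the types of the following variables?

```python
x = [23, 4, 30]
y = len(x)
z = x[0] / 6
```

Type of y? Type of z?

len() returns int; int / int returns float

int, float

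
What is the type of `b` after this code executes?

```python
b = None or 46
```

'or' with None returns the other value (46, int)

int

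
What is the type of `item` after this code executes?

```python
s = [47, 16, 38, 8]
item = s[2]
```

Indexing a list of ints returns int (s[2] = 38)

int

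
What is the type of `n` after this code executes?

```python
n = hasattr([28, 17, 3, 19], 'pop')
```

hasattr() returns bool

bool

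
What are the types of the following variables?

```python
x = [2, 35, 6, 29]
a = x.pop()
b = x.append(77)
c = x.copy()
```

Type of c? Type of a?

list.copy() returns list; list.pop() returns the element (int)

list, int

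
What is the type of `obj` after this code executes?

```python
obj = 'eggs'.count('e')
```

str.count() returns int

int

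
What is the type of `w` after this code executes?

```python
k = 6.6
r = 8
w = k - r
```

float - int returns float (6.6 - 8 = -1.4)

float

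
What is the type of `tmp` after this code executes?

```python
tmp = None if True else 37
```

Ternary: condition is True, if branch (None) taken → NoneType

NoneType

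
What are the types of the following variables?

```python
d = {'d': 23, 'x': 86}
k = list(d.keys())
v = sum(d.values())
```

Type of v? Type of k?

sum of int values returns int; list(...) returns list

int, list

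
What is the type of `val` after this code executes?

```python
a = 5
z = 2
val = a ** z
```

int ** positive int returns int (5 ** 2 = 25)

int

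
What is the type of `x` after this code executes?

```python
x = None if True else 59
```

Ternary: condition is True, if branch (None) taken → NoneType

NoneType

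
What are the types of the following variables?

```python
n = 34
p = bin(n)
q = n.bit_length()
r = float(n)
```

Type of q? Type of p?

int.bit_length() returns int; bin() returns str

int, str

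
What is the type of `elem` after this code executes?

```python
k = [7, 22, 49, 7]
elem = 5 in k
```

'in' operator returns bool

bool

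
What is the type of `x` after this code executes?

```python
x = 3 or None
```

'or' returns first truthy value (3, int)

int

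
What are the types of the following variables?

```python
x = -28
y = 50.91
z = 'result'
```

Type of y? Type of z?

y is float; z is str

float, str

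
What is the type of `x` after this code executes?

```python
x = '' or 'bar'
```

'or' returns first truthy value ('bar', which is str)

str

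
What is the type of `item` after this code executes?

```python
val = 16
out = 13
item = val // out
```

int // int returns int (16 // 13 = 1)

int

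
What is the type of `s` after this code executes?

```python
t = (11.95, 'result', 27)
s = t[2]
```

Index 2 of tuple is 27 which is int

int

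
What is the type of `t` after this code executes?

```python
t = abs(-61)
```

abs() of int returns int

int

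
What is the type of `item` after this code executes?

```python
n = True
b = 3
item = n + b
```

bool + int returns int (True is 1, so 1 + 3 = 4)

int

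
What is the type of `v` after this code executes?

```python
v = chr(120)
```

chr() returns str (single character)

str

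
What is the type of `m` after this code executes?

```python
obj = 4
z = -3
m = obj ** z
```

int ** negative int returns float

float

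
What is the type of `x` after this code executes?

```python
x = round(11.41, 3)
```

round() with ndigits arg returns float

float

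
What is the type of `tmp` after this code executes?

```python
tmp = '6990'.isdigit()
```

str.isdigit() returns bool

bool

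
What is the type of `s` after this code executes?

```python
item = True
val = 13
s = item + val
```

bool + int returns int (True is 1, so 1 + 13 = 14)

int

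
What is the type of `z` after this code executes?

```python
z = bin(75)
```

bin() returns str representation

str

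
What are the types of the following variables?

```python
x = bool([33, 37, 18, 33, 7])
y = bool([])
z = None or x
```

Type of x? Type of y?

bool() returns bool; bool() returns bool

bool, bool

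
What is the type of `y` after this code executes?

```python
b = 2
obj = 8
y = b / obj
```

int / int always returns float in Python 3 (2 / 8 = 0.25)

float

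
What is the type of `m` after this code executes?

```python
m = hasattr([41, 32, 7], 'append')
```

hasattr() returns bool

bool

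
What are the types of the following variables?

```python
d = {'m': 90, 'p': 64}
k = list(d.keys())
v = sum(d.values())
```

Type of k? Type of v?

list(...) returns list; sum of int values returns int

list, int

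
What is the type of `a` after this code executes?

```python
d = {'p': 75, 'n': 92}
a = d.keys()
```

.keys() returns a dict_keys view object

dict_keys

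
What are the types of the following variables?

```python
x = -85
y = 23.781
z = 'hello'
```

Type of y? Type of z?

y is float; z is str

float, str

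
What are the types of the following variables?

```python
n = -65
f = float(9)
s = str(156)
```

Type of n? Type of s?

n is int; s is str

int, str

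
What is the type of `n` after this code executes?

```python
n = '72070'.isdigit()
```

str.isdigit() returns bool

bool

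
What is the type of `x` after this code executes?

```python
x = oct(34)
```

oct() returns str representation

str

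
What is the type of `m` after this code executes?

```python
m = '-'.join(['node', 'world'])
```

str.join() returns str

str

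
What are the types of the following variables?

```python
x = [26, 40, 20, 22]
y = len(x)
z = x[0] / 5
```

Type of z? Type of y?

int / int returns float; len() returns int

float, int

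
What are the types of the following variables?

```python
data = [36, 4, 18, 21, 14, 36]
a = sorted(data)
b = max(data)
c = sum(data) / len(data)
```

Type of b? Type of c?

max of ints returns int; int / int returns float

int, float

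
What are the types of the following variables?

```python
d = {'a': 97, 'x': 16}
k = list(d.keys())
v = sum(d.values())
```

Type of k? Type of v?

list(...) returns list; sum of int values returns int

list, int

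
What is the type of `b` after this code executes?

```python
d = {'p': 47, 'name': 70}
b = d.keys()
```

.keys() returns a dict_keys view object

dict_keys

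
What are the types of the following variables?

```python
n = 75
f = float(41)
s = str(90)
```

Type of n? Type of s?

n is int; s is str

int, str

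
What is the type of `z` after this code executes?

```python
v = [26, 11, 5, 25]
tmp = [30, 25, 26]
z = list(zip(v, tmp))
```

list(zip(...)) returns a list of tuples

list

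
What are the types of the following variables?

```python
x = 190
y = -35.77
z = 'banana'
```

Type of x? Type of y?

x is int; y is float

int, float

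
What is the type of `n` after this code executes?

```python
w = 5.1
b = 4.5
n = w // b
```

float // float returns float (floor division preserves float type)

float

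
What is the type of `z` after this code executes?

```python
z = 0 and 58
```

'and' returns the first falsy value (0, which is int)

int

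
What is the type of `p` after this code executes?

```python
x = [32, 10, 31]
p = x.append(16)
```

list.append() returns None (mutates in place)

NoneType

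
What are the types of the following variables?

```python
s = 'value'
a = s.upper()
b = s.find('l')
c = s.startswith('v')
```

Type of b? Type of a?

str.find() returns int; str.upper() returns str

int, str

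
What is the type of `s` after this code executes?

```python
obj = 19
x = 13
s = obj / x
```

int / int always returns float in Python 3 (19 / 13 = 1.46154)

float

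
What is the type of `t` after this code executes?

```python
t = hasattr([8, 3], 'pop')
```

hasattr() returns bool

bool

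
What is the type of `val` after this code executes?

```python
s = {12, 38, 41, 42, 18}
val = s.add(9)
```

set.add() returns None (mutates in place)

NoneType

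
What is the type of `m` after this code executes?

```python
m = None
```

None has type NoneType

NoneType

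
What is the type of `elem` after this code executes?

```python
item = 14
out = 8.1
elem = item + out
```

int + float returns float (14 + 8.1 = 22.1)

float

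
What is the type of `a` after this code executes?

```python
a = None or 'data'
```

'or' with None returns the other value ('data', str)

str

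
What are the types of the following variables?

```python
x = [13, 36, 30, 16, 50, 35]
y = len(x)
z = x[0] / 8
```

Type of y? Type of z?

len() returns int; int / int returns float

int, float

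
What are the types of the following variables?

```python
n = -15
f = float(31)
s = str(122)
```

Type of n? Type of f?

n is int; f is float

int, float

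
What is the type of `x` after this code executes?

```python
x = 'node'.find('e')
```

str.find() returns int (index, or -1)

int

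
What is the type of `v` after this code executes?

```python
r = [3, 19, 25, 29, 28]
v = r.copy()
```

list.copy() returns list

list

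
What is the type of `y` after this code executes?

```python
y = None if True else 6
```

Ternary: condition is True, if branch (None) taken → NoneType

NoneType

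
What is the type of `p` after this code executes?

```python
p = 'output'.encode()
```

str.encode() returns bytes

bytes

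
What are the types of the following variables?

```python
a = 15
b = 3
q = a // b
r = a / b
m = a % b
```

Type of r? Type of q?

int / int returns float; int // int returns int

float, int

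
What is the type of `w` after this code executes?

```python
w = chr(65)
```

chr() returns str (single character)

str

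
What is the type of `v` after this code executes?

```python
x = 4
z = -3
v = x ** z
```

int ** negative int returns float

float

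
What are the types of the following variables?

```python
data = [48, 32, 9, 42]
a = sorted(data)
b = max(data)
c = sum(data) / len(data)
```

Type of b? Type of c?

max of ints returns int; int / int returns float

int, float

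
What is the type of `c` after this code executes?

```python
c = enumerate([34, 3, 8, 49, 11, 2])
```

enumerate() returns an enumerate iterator object

enumerate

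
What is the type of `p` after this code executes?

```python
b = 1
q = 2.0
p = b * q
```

int * float returns float (1 * 2.0 = 2.0)

float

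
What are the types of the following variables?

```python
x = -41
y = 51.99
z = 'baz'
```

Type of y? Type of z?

y is float; z is str

float, str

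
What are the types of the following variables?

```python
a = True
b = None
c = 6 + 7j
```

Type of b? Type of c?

b is NoneType; c is complex

NoneType, complex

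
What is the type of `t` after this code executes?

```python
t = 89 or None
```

'or' returns first truthy value (89, int)

int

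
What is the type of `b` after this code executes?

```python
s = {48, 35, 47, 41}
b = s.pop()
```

Popping from a set of ints returns int

int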